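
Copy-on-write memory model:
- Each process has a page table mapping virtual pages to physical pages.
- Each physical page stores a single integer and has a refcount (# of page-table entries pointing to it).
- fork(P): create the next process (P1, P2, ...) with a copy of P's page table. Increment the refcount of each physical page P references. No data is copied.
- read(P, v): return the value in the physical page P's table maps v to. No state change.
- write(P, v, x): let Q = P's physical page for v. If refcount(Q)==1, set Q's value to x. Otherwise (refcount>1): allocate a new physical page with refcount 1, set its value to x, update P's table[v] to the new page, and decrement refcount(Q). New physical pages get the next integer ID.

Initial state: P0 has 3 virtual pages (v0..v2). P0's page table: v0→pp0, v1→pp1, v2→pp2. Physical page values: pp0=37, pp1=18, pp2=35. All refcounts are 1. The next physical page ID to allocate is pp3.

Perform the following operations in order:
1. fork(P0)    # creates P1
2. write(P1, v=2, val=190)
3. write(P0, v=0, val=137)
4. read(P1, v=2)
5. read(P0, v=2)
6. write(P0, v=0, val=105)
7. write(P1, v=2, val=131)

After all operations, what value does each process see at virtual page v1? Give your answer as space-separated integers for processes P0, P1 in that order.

Answer: 18 18

Derivation:
Op 1: fork(P0) -> P1. 3 ppages; refcounts: pp0:2 pp1:2 pp2:2
Op 2: write(P1, v2, 190). refcount(pp2)=2>1 -> COPY to pp3. 4 ppages; refcounts: pp0:2 pp1:2 pp2:1 pp3:1
Op 3: write(P0, v0, 137). refcount(pp0)=2>1 -> COPY to pp4. 5 ppages; refcounts: pp0:1 pp1:2 pp2:1 pp3:1 pp4:1
Op 4: read(P1, v2) -> 190. No state change.
Op 5: read(P0, v2) -> 35. No state change.
Op 6: write(P0, v0, 105). refcount(pp4)=1 -> write in place. 5 ppages; refcounts: pp0:1 pp1:2 pp2:1 pp3:1 pp4:1
Op 7: write(P1, v2, 131). refcount(pp3)=1 -> write in place. 5 ppages; refcounts: pp0:1 pp1:2 pp2:1 pp3:1 pp4:1
P0: v1 -> pp1 = 18
P1: v1 -> pp1 = 18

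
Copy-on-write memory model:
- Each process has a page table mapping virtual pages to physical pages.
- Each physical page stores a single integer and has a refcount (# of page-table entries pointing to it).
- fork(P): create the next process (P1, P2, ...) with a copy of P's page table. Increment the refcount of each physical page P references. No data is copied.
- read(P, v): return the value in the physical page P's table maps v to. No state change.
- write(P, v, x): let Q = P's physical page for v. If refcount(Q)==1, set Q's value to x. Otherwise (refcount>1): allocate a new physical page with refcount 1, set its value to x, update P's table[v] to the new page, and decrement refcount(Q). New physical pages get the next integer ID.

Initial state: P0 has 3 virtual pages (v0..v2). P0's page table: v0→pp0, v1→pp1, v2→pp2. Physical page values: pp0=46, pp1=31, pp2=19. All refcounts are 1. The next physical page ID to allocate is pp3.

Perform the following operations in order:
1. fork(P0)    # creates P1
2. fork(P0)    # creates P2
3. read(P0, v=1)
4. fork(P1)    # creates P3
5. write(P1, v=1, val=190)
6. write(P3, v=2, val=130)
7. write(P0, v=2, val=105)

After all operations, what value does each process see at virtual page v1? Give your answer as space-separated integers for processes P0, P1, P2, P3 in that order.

Op 1: fork(P0) -> P1. 3 ppages; refcounts: pp0:2 pp1:2 pp2:2
Op 2: fork(P0) -> P2. 3 ppages; refcounts: pp0:3 pp1:3 pp2:3
Op 3: read(P0, v1) -> 31. No state change.
Op 4: fork(P1) -> P3. 3 ppages; refcounts: pp0:4 pp1:4 pp2:4
Op 5: write(P1, v1, 190). refcount(pp1)=4>1 -> COPY to pp3. 4 ppages; refcounts: pp0:4 pp1:3 pp2:4 pp3:1
Op 6: write(P3, v2, 130). refcount(pp2)=4>1 -> COPY to pp4. 5 ppages; refcounts: pp0:4 pp1:3 pp2:3 pp3:1 pp4:1
Op 7: write(P0, v2, 105). refcount(pp2)=3>1 -> COPY to pp5. 6 ppages; refcounts: pp0:4 pp1:3 pp2:2 pp3:1 pp4:1 pp5:1
P0: v1 -> pp1 = 31
P1: v1 -> pp3 = 190
P2: v1 -> pp1 = 31
P3: v1 -> pp1 = 31

Answer: 31 190 31 31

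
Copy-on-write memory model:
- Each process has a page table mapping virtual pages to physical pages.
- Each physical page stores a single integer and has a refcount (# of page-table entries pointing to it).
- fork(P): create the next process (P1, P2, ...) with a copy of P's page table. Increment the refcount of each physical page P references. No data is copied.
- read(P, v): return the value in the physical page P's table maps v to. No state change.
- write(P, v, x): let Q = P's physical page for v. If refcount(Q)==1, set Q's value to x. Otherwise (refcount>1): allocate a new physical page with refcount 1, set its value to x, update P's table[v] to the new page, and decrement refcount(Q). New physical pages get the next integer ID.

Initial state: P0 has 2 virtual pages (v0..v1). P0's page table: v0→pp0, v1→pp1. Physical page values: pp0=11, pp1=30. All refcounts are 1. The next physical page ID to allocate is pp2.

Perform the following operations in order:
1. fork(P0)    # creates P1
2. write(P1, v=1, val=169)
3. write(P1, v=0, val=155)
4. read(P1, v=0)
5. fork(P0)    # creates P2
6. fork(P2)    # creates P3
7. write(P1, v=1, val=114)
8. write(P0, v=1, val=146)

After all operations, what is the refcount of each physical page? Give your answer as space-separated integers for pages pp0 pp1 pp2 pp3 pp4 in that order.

Answer: 3 2 1 1 1

Derivation:
Op 1: fork(P0) -> P1. 2 ppages; refcounts: pp0:2 pp1:2
Op 2: write(P1, v1, 169). refcount(pp1)=2>1 -> COPY to pp2. 3 ppages; refcounts: pp0:2 pp1:1 pp2:1
Op 3: write(P1, v0, 155). refcount(pp0)=2>1 -> COPY to pp3. 4 ppages; refcounts: pp0:1 pp1:1 pp2:1 pp3:1
Op 4: read(P1, v0) -> 155. No state change.
Op 5: fork(P0) -> P2. 4 ppages; refcounts: pp0:2 pp1:2 pp2:1 pp3:1
Op 6: fork(P2) -> P3. 4 ppages; refcounts: pp0:3 pp1:3 pp2:1 pp3:1
Op 7: write(P1, v1, 114). refcount(pp2)=1 -> write in place. 4 ppages; refcounts: pp0:3 pp1:3 pp2:1 pp3:1
Op 8: write(P0, v1, 146). refcount(pp1)=3>1 -> COPY to pp4. 5 ppages; refcounts: pp0:3 pp1:2 pp2:1 pp3:1 pp4:1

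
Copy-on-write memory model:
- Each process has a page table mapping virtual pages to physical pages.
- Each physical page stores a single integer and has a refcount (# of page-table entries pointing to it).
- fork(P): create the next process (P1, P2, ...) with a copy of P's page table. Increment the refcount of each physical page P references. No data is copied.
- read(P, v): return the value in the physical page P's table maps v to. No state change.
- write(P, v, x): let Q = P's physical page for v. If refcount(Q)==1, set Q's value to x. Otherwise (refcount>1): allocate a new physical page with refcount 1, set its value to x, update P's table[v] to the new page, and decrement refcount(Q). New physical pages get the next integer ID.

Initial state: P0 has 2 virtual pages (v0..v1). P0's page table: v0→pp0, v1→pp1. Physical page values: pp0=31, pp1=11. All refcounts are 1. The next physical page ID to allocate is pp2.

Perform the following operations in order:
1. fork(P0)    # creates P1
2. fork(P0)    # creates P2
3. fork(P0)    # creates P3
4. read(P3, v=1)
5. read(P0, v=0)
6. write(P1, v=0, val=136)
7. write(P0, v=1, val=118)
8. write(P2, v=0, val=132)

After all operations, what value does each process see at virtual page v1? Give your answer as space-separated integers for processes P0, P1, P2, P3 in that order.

Answer: 118 11 11 11

Derivation:
Op 1: fork(P0) -> P1. 2 ppages; refcounts: pp0:2 pp1:2
Op 2: fork(P0) -> P2. 2 ppages; refcounts: pp0:3 pp1:3
Op 3: fork(P0) -> P3. 2 ppages; refcounts: pp0:4 pp1:4
Op 4: read(P3, v1) -> 11. No state change.
Op 5: read(P0, v0) -> 31. No state change.
Op 6: write(P1, v0, 136). refcount(pp0)=4>1 -> COPY to pp2. 3 ppages; refcounts: pp0:3 pp1:4 pp2:1
Op 7: write(P0, v1, 118). refcount(pp1)=4>1 -> COPY to pp3. 4 ppages; refcounts: pp0:3 pp1:3 pp2:1 pp3:1
Op 8: write(P2, v0, 132). refcount(pp0)=3>1 -> COPY to pp4. 5 ppages; refcounts: pp0:2 pp1:3 pp2:1 pp3:1 pp4:1
P0: v1 -> pp3 = 118
P1: v1 -> pp1 = 11
P2: v1 -> pp1 = 11
P3: v1 -> pp1 = 11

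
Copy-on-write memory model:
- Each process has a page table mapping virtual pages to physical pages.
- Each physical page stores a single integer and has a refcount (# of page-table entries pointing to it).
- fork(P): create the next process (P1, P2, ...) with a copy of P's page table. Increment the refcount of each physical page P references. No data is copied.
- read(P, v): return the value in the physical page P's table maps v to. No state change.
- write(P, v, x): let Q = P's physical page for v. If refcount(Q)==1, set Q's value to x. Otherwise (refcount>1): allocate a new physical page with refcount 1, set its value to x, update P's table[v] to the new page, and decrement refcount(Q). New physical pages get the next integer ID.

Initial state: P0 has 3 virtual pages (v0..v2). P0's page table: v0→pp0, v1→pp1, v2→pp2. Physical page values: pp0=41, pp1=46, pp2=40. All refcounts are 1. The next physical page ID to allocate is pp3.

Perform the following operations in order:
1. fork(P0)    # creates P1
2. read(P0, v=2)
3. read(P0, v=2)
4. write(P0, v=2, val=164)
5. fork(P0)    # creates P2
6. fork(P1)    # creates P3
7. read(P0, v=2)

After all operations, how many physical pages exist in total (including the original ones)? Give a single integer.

Answer: 4

Derivation:
Op 1: fork(P0) -> P1. 3 ppages; refcounts: pp0:2 pp1:2 pp2:2
Op 2: read(P0, v2) -> 40. No state change.
Op 3: read(P0, v2) -> 40. No state change.
Op 4: write(P0, v2, 164). refcount(pp2)=2>1 -> COPY to pp3. 4 ppages; refcounts: pp0:2 pp1:2 pp2:1 pp3:1
Op 5: fork(P0) -> P2. 4 ppages; refcounts: pp0:3 pp1:3 pp2:1 pp3:2
Op 6: fork(P1) -> P3. 4 ppages; refcounts: pp0:4 pp1:4 pp2:2 pp3:2
Op 7: read(P0, v2) -> 164. No state change.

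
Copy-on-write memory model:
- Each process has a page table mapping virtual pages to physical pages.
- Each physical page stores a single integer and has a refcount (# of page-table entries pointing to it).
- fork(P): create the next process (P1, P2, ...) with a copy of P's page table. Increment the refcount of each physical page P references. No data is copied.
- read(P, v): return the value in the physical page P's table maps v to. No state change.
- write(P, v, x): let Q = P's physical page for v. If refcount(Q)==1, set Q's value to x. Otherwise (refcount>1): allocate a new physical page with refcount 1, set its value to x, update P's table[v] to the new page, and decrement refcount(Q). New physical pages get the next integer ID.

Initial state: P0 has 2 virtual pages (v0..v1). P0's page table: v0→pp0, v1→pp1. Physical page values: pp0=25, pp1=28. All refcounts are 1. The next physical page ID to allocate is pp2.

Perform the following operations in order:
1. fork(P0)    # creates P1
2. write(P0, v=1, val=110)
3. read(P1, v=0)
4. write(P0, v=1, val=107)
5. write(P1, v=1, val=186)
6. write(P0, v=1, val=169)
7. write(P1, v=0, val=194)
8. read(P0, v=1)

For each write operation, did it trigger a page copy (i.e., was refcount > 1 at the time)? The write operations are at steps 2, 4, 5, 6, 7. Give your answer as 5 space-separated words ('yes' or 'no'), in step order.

Op 1: fork(P0) -> P1. 2 ppages; refcounts: pp0:2 pp1:2
Op 2: write(P0, v1, 110). refcount(pp1)=2>1 -> COPY to pp2. 3 ppages; refcounts: pp0:2 pp1:1 pp2:1
Op 3: read(P1, v0) -> 25. No state change.
Op 4: write(P0, v1, 107). refcount(pp2)=1 -> write in place. 3 ppages; refcounts: pp0:2 pp1:1 pp2:1
Op 5: write(P1, v1, 186). refcount(pp1)=1 -> write in place. 3 ppages; refcounts: pp0:2 pp1:1 pp2:1
Op 6: write(P0, v1, 169). refcount(pp2)=1 -> write in place. 3 ppages; refcounts: pp0:2 pp1:1 pp2:1
Op 7: write(P1, v0, 194). refcount(pp0)=2>1 -> COPY to pp3. 4 ppages; refcounts: pp0:1 pp1:1 pp2:1 pp3:1
Op 8: read(P0, v1) -> 169. No state change.

yes no no no yes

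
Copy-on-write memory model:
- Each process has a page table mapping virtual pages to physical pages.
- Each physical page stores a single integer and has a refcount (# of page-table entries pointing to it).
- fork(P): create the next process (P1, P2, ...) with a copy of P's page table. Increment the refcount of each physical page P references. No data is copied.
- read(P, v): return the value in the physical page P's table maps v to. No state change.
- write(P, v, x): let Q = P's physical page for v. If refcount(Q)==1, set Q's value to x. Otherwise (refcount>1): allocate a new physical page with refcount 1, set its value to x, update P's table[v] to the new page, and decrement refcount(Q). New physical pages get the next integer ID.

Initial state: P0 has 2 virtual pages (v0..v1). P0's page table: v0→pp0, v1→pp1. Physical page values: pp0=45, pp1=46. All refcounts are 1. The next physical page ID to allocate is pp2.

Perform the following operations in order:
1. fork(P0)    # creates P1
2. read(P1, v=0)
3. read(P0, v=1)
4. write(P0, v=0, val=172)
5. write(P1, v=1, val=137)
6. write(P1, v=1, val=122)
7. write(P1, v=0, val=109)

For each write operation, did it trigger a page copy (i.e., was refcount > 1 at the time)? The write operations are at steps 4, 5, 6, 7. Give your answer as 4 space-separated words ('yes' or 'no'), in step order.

Op 1: fork(P0) -> P1. 2 ppages; refcounts: pp0:2 pp1:2
Op 2: read(P1, v0) -> 45. No state change.
Op 3: read(P0, v1) -> 46. No state change.
Op 4: write(P0, v0, 172). refcount(pp0)=2>1 -> COPY to pp2. 3 ppages; refcounts: pp0:1 pp1:2 pp2:1
Op 5: write(P1, v1, 137). refcount(pp1)=2>1 -> COPY to pp3. 4 ppages; refcounts: pp0:1 pp1:1 pp2:1 pp3:1
Op 6: write(P1, v1, 122). refcount(pp3)=1 -> write in place. 4 ppages; refcounts: pp0:1 pp1:1 pp2:1 pp3:1
Op 7: write(P1, v0, 109). refcount(pp0)=1 -> write in place. 4 ppages; refcounts: pp0:1 pp1:1 pp2:1 pp3:1

yes yes no no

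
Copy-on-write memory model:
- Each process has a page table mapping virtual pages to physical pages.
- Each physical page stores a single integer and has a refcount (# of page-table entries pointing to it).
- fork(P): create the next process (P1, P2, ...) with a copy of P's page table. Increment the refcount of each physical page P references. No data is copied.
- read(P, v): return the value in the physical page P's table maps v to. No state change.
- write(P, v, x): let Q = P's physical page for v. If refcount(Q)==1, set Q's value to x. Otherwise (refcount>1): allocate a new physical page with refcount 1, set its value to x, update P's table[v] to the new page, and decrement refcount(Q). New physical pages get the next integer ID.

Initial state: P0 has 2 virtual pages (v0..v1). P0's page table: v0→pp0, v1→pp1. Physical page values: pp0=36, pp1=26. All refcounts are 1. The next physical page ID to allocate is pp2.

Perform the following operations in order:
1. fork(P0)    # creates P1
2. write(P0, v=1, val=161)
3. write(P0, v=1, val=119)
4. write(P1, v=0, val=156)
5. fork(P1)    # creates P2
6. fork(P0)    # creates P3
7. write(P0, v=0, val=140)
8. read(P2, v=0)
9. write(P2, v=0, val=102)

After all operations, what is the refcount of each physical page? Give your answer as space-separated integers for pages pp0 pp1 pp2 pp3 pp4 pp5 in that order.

Answer: 1 2 2 1 1 1

Derivation:
Op 1: fork(P0) -> P1. 2 ppages; refcounts: pp0:2 pp1:2
Op 2: write(P0, v1, 161). refcount(pp1)=2>1 -> COPY to pp2. 3 ppages; refcounts: pp0:2 pp1:1 pp2:1
Op 3: write(P0, v1, 119). refcount(pp2)=1 -> write in place. 3 ppages; refcounts: pp0:2 pp1:1 pp2:1
Op 4: write(P1, v0, 156). refcount(pp0)=2>1 -> COPY to pp3. 4 ppages; refcounts: pp0:1 pp1:1 pp2:1 pp3:1
Op 5: fork(P1) -> P2. 4 ppages; refcounts: pp0:1 pp1:2 pp2:1 pp3:2
Op 6: fork(P0) -> P3. 4 ppages; refcounts: pp0:2 pp1:2 pp2:2 pp3:2
Op 7: write(P0, v0, 140). refcount(pp0)=2>1 -> COPY to pp4. 5 ppages; refcounts: pp0:1 pp1:2 pp2:2 pp3:2 pp4:1
Op 8: read(P2, v0) -> 156. No state change.
Op 9: write(P2, v0, 102). refcount(pp3)=2>1 -> COPY to pp5. 6 ppages; refcounts: pp0:1 pp1:2 pp2:2 pp3:1 pp4:1 pp5:1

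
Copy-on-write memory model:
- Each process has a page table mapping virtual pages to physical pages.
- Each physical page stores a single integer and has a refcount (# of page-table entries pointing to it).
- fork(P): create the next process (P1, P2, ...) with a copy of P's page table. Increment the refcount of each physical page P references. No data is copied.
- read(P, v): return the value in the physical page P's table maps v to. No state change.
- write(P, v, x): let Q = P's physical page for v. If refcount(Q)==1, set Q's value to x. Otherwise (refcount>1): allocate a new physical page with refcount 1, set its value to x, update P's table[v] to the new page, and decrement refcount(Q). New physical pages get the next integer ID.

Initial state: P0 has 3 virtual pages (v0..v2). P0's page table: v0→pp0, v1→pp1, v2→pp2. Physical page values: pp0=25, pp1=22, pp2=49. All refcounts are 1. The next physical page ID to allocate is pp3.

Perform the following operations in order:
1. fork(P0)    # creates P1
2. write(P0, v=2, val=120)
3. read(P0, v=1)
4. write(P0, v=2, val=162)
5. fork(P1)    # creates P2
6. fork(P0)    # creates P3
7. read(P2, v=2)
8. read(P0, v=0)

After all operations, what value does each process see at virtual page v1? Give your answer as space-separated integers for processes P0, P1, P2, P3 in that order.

Op 1: fork(P0) -> P1. 3 ppages; refcounts: pp0:2 pp1:2 pp2:2
Op 2: write(P0, v2, 120). refcount(pp2)=2>1 -> COPY to pp3. 4 ppages; refcounts: pp0:2 pp1:2 pp2:1 pp3:1
Op 3: read(P0, v1) -> 22. No state change.
Op 4: write(P0, v2, 162). refcount(pp3)=1 -> write in place. 4 ppages; refcounts: pp0:2 pp1:2 pp2:1 pp3:1
Op 5: fork(P1) -> P2. 4 ppages; refcounts: pp0:3 pp1:3 pp2:2 pp3:1
Op 6: fork(P0) -> P3. 4 ppages; refcounts: pp0:4 pp1:4 pp2:2 pp3:2
Op 7: read(P2, v2) -> 49. No state change.
Op 8: read(P0, v0) -> 25. No state change.
P0: v1 -> pp1 = 22
P1: v1 -> pp1 = 22
P2: v1 -> pp1 = 22
P3: v1 -> pp1 = 22

Answer: 22 22 22 22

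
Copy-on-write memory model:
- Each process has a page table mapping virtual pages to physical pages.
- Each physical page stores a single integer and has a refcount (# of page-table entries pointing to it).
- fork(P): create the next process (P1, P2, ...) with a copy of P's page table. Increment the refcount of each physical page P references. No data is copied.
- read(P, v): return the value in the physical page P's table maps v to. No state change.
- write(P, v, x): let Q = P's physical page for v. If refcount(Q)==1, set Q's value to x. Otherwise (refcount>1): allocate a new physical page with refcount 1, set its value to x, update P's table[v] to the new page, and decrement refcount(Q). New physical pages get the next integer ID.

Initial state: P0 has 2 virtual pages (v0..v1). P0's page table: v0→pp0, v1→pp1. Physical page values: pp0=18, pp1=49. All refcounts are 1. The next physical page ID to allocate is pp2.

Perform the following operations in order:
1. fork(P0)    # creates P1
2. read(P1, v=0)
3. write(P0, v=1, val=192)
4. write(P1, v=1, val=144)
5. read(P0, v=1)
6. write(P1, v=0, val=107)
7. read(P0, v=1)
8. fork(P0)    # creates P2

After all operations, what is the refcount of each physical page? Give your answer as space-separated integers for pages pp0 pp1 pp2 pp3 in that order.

Op 1: fork(P0) -> P1. 2 ppages; refcounts: pp0:2 pp1:2
Op 2: read(P1, v0) -> 18. No state change.
Op 3: write(P0, v1, 192). refcount(pp1)=2>1 -> COPY to pp2. 3 ppages; refcounts: pp0:2 pp1:1 pp2:1
Op 4: write(P1, v1, 144). refcount(pp1)=1 -> write in place. 3 ppages; refcounts: pp0:2 pp1:1 pp2:1
Op 5: read(P0, v1) -> 192. No state change.
Op 6: write(P1, v0, 107). refcount(pp0)=2>1 -> COPY to pp3. 4 ppages; refcounts: pp0:1 pp1:1 pp2:1 pp3:1
Op 7: read(P0, v1) -> 192. No state change.
Op 8: fork(P0) -> P2. 4 ppages; refcounts: pp0:2 pp1:1 pp2:2 pp3:1

Answer: 2 1 2 1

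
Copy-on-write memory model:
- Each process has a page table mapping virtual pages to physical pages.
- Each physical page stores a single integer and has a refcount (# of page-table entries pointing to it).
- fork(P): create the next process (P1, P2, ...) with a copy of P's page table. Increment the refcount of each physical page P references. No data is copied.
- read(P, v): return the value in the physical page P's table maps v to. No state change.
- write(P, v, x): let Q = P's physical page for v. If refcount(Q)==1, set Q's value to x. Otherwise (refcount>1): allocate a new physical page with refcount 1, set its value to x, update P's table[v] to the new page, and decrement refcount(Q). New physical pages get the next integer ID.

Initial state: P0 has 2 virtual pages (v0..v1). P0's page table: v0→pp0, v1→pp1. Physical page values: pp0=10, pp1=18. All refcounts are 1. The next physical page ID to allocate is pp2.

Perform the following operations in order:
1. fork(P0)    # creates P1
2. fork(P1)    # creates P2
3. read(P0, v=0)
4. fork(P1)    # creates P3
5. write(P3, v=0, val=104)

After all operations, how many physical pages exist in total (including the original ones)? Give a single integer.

Answer: 3

Derivation:
Op 1: fork(P0) -> P1. 2 ppages; refcounts: pp0:2 pp1:2
Op 2: fork(P1) -> P2. 2 ppages; refcounts: pp0:3 pp1:3
Op 3: read(P0, v0) -> 10. No state change.
Op 4: fork(P1) -> P3. 2 ppages; refcounts: pp0:4 pp1:4
Op 5: write(P3, v0, 104). refcount(pp0)=4>1 -> COPY to pp2. 3 ppages; refcounts: pp0:3 pp1:4 pp2:1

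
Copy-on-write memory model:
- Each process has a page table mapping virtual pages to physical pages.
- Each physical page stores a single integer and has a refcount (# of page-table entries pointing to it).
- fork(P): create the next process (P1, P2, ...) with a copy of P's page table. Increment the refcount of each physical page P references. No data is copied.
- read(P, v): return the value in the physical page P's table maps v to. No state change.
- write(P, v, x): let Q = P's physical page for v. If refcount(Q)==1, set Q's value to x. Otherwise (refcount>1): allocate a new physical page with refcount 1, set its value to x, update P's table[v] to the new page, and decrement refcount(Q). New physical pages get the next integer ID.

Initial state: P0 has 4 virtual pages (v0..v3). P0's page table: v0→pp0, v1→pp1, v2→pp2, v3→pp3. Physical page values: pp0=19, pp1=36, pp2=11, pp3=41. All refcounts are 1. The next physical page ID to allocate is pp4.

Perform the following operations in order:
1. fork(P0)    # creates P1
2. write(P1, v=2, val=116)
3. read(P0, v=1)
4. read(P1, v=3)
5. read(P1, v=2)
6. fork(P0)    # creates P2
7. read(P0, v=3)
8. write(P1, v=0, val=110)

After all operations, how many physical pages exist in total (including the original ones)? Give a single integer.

Answer: 6

Derivation:
Op 1: fork(P0) -> P1. 4 ppages; refcounts: pp0:2 pp1:2 pp2:2 pp3:2
Op 2: write(P1, v2, 116). refcount(pp2)=2>1 -> COPY to pp4. 5 ppages; refcounts: pp0:2 pp1:2 pp2:1 pp3:2 pp4:1
Op 3: read(P0, v1) -> 36. No state change.
Op 4: read(P1, v3) -> 41. No state change.
Op 5: read(P1, v2) -> 116. No state change.
Op 6: fork(P0) -> P2. 5 ppages; refcounts: pp0:3 pp1:3 pp2:2 pp3:3 pp4:1
Op 7: read(P0, v3) -> 41. No state change.
Op 8: write(P1, v0, 110). refcount(pp0)=3>1 -> COPY to pp5. 6 ppages; refcounts: pp0:2 pp1:3 pp2:2 pp3:3 pp4:1 pp5:1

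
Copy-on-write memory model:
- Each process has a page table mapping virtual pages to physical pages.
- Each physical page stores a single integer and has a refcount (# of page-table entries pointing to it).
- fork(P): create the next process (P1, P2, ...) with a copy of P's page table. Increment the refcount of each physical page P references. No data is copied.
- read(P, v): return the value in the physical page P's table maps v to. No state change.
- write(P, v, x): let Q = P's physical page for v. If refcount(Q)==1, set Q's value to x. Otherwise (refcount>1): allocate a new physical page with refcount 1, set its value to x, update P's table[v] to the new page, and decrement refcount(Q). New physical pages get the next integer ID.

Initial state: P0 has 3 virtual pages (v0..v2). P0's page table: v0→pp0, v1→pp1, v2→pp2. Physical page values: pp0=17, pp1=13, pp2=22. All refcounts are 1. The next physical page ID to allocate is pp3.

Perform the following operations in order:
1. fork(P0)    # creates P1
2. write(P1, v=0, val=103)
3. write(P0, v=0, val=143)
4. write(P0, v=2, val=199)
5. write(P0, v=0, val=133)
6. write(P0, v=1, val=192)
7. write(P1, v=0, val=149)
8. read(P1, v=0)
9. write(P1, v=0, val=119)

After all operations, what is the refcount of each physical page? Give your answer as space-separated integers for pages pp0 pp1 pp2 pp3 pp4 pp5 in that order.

Answer: 1 1 1 1 1 1

Derivation:
Op 1: fork(P0) -> P1. 3 ppages; refcounts: pp0:2 pp1:2 pp2:2
Op 2: write(P1, v0, 103). refcount(pp0)=2>1 -> COPY to pp3. 4 ppages; refcounts: pp0:1 pp1:2 pp2:2 pp3:1
Op 3: write(P0, v0, 143). refcount(pp0)=1 -> write in place. 4 ppages; refcounts: pp0:1 pp1:2 pp2:2 pp3:1
Op 4: write(P0, v2, 199). refcount(pp2)=2>1 -> COPY to pp4. 5 ppages; refcounts: pp0:1 pp1:2 pp2:1 pp3:1 pp4:1
Op 5: write(P0, v0, 133). refcount(pp0)=1 -> write in place. 5 ppages; refcounts: pp0:1 pp1:2 pp2:1 pp3:1 pp4:1
Op 6: write(P0, v1, 192). refcount(pp1)=2>1 -> COPY to pp5. 6 ppages; refcounts: pp0:1 pp1:1 pp2:1 pp3:1 pp4:1 pp5:1
Op 7: write(P1, v0, 149). refcount(pp3)=1 -> write in place. 6 ppages; refcounts: pp0:1 pp1:1 pp2:1 pp3:1 pp4:1 pp5:1
Op 8: read(P1, v0) -> 149. No state change.
Op 9: write(P1, v0, 119). refcount(pp3)=1 -> write in place. 6 ppages; refcounts: pp0:1 pp1:1 pp2:1 pp3:1 pp4:1 pp5:1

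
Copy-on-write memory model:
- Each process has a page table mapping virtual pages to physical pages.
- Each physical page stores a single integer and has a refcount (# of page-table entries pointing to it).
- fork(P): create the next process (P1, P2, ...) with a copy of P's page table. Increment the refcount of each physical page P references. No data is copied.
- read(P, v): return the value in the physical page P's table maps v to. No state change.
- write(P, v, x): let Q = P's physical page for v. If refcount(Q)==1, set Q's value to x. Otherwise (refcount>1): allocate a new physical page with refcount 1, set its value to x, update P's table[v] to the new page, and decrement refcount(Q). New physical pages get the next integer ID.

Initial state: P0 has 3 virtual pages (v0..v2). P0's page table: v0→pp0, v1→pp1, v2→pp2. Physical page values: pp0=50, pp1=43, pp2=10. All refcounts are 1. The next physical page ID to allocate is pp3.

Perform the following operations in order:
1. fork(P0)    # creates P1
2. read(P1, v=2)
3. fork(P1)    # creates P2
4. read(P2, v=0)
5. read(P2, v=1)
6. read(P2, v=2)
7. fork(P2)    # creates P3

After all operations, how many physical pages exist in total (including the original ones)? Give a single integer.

Op 1: fork(P0) -> P1. 3 ppages; refcounts: pp0:2 pp1:2 pp2:2
Op 2: read(P1, v2) -> 10. No state change.
Op 3: fork(P1) -> P2. 3 ppages; refcounts: pp0:3 pp1:3 pp2:3
Op 4: read(P2, v0) -> 50. No state change.
Op 5: read(P2, v1) -> 43. No state change.
Op 6: read(P2, v2) -> 10. No state change.
Op 7: fork(P2) -> P3. 3 ppages; refcounts: pp0:4 pp1:4 pp2:4

Answer: 3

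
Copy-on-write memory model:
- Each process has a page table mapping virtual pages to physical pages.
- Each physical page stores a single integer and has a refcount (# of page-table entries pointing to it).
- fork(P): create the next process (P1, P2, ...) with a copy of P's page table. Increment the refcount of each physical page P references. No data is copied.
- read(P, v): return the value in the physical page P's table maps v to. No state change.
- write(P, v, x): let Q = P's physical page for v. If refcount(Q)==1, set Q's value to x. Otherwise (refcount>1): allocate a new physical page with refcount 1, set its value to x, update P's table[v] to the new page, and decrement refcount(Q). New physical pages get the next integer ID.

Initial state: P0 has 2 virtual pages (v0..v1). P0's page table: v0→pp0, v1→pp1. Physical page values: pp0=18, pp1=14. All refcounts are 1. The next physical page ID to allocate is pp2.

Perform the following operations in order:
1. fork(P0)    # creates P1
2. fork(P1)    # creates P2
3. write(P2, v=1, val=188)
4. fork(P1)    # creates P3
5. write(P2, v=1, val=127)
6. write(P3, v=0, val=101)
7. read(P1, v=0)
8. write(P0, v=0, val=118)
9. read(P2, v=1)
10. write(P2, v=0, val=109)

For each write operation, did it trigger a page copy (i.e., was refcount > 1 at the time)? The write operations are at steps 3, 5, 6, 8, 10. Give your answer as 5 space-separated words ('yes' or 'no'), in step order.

Op 1: fork(P0) -> P1. 2 ppages; refcounts: pp0:2 pp1:2
Op 2: fork(P1) -> P2. 2 ppages; refcounts: pp0:3 pp1:3
Op 3: write(P2, v1, 188). refcount(pp1)=3>1 -> COPY to pp2. 3 ppages; refcounts: pp0:3 pp1:2 pp2:1
Op 4: fork(P1) -> P3. 3 ppages; refcounts: pp0:4 pp1:3 pp2:1
Op 5: write(P2, v1, 127). refcount(pp2)=1 -> write in place. 3 ppages; refcounts: pp0:4 pp1:3 pp2:1
Op 6: write(P3, v0, 101). refcount(pp0)=4>1 -> COPY to pp3. 4 ppages; refcounts: pp0:3 pp1:3 pp2:1 pp3:1
Op 7: read(P1, v0) -> 18. No state change.
Op 8: write(P0, v0, 118). refcount(pp0)=3>1 -> COPY to pp4. 5 ppages; refcounts: pp0:2 pp1:3 pp2:1 pp3:1 pp4:1
Op 9: read(P2, v1) -> 127. No state change.
Op 10: write(P2, v0, 109). refcount(pp0)=2>1 -> COPY to pp5. 6 ppages; refcounts: pp0:1 pp1:3 pp2:1 pp3:1 pp4:1 pp5:1

yes no yes yes yes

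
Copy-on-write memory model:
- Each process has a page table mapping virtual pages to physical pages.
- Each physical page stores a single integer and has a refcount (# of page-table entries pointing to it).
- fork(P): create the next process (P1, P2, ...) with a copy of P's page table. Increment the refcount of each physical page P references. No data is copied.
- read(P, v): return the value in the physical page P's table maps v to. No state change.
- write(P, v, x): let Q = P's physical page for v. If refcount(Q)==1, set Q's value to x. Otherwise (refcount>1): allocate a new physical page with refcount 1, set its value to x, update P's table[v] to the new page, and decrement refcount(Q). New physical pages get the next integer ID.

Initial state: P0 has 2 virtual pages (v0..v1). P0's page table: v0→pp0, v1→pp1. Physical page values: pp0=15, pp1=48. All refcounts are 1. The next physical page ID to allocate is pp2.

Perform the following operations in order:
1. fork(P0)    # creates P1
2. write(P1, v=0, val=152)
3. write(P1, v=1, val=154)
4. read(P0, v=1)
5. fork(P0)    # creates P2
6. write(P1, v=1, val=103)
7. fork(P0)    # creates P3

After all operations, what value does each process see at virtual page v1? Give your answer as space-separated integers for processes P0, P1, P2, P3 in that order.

Op 1: fork(P0) -> P1. 2 ppages; refcounts: pp0:2 pp1:2
Op 2: write(P1, v0, 152). refcount(pp0)=2>1 -> COPY to pp2. 3 ppages; refcounts: pp0:1 pp1:2 pp2:1
Op 3: write(P1, v1, 154). refcount(pp1)=2>1 -> COPY to pp3. 4 ppages; refcounts: pp0:1 pp1:1 pp2:1 pp3:1
Op 4: read(P0, v1) -> 48. No state change.
Op 5: fork(P0) -> P2. 4 ppages; refcounts: pp0:2 pp1:2 pp2:1 pp3:1
Op 6: write(P1, v1, 103). refcount(pp3)=1 -> write in place. 4 ppages; refcounts: pp0:2 pp1:2 pp2:1 pp3:1
Op 7: fork(P0) -> P3. 4 ppages; refcounts: pp0:3 pp1:3 pp2:1 pp3:1
P0: v1 -> pp1 = 48
P1: v1 -> pp3 = 103
P2: v1 -> pp1 = 48
P3: v1 -> pp1 = 48

Answer: 48 103 48 48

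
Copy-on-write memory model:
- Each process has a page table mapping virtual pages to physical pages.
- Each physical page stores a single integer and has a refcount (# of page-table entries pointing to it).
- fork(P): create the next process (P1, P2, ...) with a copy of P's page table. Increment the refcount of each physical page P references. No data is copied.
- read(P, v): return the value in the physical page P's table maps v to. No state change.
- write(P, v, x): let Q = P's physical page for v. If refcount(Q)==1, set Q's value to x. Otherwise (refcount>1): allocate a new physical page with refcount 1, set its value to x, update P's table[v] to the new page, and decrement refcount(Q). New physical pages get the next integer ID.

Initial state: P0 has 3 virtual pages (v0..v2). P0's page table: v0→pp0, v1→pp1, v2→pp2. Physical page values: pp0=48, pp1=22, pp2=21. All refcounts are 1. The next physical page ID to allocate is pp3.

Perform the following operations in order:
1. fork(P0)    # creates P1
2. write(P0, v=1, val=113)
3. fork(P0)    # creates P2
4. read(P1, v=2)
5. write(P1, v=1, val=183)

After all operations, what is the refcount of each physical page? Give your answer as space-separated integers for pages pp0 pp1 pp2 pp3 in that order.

Answer: 3 1 3 2

Derivation:
Op 1: fork(P0) -> P1. 3 ppages; refcounts: pp0:2 pp1:2 pp2:2
Op 2: write(P0, v1, 113). refcount(pp1)=2>1 -> COPY to pp3. 4 ppages; refcounts: pp0:2 pp1:1 pp2:2 pp3:1
Op 3: fork(P0) -> P2. 4 ppages; refcounts: pp0:3 pp1:1 pp2:3 pp3:2
Op 4: read(P1, v2) -> 21. No state change.
Op 5: write(P1, v1, 183). refcount(pp1)=1 -> write in place. 4 ppages; refcounts: pp0:3 pp1:1 pp2:3 pp3:2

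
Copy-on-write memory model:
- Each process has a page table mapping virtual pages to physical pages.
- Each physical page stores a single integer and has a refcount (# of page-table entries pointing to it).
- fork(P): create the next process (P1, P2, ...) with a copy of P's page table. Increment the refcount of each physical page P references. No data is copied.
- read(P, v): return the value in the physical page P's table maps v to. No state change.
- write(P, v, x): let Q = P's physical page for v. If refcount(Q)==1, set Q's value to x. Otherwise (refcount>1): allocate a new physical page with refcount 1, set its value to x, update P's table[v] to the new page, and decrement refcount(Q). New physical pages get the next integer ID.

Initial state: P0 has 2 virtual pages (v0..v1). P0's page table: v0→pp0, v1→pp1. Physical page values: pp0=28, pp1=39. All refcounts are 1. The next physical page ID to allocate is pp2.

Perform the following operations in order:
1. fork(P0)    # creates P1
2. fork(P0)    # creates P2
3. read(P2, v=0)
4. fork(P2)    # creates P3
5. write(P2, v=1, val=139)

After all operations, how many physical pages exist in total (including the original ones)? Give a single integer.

Op 1: fork(P0) -> P1. 2 ppages; refcounts: pp0:2 pp1:2
Op 2: fork(P0) -> P2. 2 ppages; refcounts: pp0:3 pp1:3
Op 3: read(P2, v0) -> 28. No state change.
Op 4: fork(P2) -> P3. 2 ppages; refcounts: pp0:4 pp1:4
Op 5: write(P2, v1, 139). refcount(pp1)=4>1 -> COPY to pp2. 3 ppages; refcounts: pp0:4 pp1:3 pp2:1

Answer: 3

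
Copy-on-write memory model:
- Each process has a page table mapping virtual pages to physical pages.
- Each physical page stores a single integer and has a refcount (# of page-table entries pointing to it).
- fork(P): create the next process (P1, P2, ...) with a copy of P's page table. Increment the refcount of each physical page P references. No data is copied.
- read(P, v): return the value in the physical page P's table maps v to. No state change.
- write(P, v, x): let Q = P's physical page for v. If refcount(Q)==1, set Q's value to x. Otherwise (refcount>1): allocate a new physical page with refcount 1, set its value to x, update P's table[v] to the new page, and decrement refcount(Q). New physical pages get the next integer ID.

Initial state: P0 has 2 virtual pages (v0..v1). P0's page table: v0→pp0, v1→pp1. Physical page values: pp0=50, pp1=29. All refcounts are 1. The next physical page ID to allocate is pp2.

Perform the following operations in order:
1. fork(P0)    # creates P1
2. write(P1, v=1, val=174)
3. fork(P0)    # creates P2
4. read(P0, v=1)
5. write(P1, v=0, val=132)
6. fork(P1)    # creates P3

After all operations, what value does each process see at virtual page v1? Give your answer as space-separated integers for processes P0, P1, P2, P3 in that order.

Answer: 29 174 29 174

Derivation:
Op 1: fork(P0) -> P1. 2 ppages; refcounts: pp0:2 pp1:2
Op 2: write(P1, v1, 174). refcount(pp1)=2>1 -> COPY to pp2. 3 ppages; refcounts: pp0:2 pp1:1 pp2:1
Op 3: fork(P0) -> P2. 3 ppages; refcounts: pp0:3 pp1:2 pp2:1
Op 4: read(P0, v1) -> 29. No state change.
Op 5: write(P1, v0, 132). refcount(pp0)=3>1 -> COPY to pp3. 4 ppages; refcounts: pp0:2 pp1:2 pp2:1 pp3:1
Op 6: fork(P1) -> P3. 4 ppages; refcounts: pp0:2 pp1:2 pp2:2 pp3:2
P0: v1 -> pp1 = 29
P1: v1 -> pp2 = 174
P2: v1 -> pp1 = 29
P3: v1 -> pp2 = 174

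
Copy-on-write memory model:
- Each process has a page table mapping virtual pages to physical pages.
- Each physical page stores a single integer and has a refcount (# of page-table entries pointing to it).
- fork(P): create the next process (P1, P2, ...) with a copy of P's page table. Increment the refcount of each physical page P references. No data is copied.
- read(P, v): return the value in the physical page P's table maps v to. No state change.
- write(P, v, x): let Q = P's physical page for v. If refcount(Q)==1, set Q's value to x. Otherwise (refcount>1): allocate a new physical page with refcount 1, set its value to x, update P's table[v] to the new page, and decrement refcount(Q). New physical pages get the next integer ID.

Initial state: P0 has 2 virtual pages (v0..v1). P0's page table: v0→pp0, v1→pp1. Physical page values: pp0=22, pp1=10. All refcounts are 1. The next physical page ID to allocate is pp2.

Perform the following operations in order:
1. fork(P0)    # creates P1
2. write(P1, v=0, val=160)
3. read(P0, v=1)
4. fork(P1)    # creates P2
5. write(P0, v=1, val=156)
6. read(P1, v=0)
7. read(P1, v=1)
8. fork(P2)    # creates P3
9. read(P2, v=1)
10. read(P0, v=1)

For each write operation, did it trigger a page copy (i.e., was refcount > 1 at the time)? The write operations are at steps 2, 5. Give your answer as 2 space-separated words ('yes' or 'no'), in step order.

Op 1: fork(P0) -> P1. 2 ppages; refcounts: pp0:2 pp1:2
Op 2: write(P1, v0, 160). refcount(pp0)=2>1 -> COPY to pp2. 3 ppages; refcounts: pp0:1 pp1:2 pp2:1
Op 3: read(P0, v1) -> 10. No state change.
Op 4: fork(P1) -> P2. 3 ppages; refcounts: pp0:1 pp1:3 pp2:2
Op 5: write(P0, v1, 156). refcount(pp1)=3>1 -> COPY to pp3. 4 ppages; refcounts: pp0:1 pp1:2 pp2:2 pp3:1
Op 6: read(P1, v0) -> 160. No state change.
Op 7: read(P1, v1) -> 10. No state change.
Op 8: fork(P2) -> P3. 4 ppages; refcounts: pp0:1 pp1:3 pp2:3 pp3:1
Op 9: read(P2, v1) -> 10. No state change.
Op 10: read(P0, v1) -> 156. No state change.

yes yes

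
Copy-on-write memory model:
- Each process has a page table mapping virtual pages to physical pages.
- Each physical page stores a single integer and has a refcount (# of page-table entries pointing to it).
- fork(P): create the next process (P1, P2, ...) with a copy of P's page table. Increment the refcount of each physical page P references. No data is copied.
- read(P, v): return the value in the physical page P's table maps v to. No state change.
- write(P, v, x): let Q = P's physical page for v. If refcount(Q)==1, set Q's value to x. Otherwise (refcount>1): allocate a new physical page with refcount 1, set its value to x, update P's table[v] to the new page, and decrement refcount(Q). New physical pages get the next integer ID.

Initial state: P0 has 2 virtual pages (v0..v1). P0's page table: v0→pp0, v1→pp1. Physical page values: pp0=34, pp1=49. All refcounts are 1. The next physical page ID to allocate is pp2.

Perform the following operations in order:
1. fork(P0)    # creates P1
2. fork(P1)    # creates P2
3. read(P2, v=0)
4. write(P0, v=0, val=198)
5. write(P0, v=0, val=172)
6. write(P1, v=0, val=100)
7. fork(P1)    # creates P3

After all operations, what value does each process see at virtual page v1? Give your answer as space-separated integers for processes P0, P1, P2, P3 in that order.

Answer: 49 49 49 49

Derivation:
Op 1: fork(P0) -> P1. 2 ppages; refcounts: pp0:2 pp1:2
Op 2: fork(P1) -> P2. 2 ppages; refcounts: pp0:3 pp1:3
Op 3: read(P2, v0) -> 34. No state change.
Op 4: write(P0, v0, 198). refcount(pp0)=3>1 -> COPY to pp2. 3 ppages; refcounts: pp0:2 pp1:3 pp2:1
Op 5: write(P0, v0, 172). refcount(pp2)=1 -> write in place. 3 ppages; refcounts: pp0:2 pp1:3 pp2:1
Op 6: write(P1, v0, 100). refcount(pp0)=2>1 -> COPY to pp3. 4 ppages; refcounts: pp0:1 pp1:3 pp2:1 pp3:1
Op 7: fork(P1) -> P3. 4 ppages; refcounts: pp0:1 pp1:4 pp2:1 pp3:2
P0: v1 -> pp1 = 49
P1: v1 -> pp1 = 49
P2: v1 -> pp1 = 49
P3: v1 -> pp1 = 49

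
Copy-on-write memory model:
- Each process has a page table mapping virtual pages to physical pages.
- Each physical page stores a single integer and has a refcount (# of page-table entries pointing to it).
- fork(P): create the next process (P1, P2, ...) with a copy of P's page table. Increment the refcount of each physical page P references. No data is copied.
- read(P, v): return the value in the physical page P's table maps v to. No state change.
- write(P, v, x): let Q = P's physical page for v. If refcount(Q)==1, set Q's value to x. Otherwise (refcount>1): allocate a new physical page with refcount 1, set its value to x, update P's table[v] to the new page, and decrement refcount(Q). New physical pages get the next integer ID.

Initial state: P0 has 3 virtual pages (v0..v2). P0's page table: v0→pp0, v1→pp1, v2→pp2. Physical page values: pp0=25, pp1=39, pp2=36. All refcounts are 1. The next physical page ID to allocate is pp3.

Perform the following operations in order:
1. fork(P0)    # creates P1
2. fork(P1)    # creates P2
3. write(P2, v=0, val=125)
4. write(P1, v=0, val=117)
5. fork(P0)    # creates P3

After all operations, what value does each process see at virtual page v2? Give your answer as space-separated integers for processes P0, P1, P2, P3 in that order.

Op 1: fork(P0) -> P1. 3 ppages; refcounts: pp0:2 pp1:2 pp2:2
Op 2: fork(P1) -> P2. 3 ppages; refcounts: pp0:3 pp1:3 pp2:3
Op 3: write(P2, v0, 125). refcount(pp0)=3>1 -> COPY to pp3. 4 ppages; refcounts: pp0:2 pp1:3 pp2:3 pp3:1
Op 4: write(P1, v0, 117). refcount(pp0)=2>1 -> COPY to pp4. 5 ppages; refcounts: pp0:1 pp1:3 pp2:3 pp3:1 pp4:1
Op 5: fork(P0) -> P3. 5 ppages; refcounts: pp0:2 pp1:4 pp2:4 pp3:1 pp4:1
P0: v2 -> pp2 = 36
P1: v2 -> pp2 = 36
P2: v2 -> pp2 = 36
P3: v2 -> pp2 = 36

Answer: 36 36 36 36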